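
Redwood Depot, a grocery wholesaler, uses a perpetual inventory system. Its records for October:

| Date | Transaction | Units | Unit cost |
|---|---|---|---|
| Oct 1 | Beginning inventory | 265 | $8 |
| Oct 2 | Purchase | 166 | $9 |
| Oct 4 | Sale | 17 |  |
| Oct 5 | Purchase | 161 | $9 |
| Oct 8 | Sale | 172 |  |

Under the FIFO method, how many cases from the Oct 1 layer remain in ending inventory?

Oct 4, 17 sold [FIFO — oldest first]: 17 @ $8 = $136
Oct 8, 172 sold [FIFO — oldest first]: 172 @ $8 = $1,376
Total COGS = $136 + $1,376 = $1,512
Ending inventory: 76 @ $8 + 166 @ $9 + 161 @ $9 = $3,551

76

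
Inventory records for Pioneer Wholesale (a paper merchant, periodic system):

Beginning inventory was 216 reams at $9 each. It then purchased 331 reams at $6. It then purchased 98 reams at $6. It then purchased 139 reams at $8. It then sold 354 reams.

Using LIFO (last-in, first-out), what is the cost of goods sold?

COGS = $2,402

Sale 1 (354) [LIFO — newest first]: 139 @ $8 + 98 @ $6 + 117 @ $6 = $2,402
Ending inventory: 216 @ $9 + 214 @ $6 = $3,228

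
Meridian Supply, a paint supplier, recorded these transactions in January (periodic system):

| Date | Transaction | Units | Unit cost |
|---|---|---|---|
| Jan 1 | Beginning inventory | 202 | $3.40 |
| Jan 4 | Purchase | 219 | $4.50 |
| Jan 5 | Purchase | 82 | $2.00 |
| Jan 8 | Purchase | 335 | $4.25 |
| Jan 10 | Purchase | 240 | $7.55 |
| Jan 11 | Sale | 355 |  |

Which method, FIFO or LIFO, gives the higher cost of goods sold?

FIFO COGS: 202 @ $3.40 + 153 @ $4.50 = $1,375.30
LIFO COGS: 240 @ $7.55 + 115 @ $4.25 = $2,300.75

LIFO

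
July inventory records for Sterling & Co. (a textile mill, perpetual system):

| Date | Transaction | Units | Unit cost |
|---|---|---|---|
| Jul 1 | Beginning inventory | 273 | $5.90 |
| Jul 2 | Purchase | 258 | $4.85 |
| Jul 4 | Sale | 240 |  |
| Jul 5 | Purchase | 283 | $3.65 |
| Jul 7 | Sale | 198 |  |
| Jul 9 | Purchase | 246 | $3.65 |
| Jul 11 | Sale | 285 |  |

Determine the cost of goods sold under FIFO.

COGS = $3,562.80

Jul 4, 240 sold [FIFO — oldest first]: 240 @ $5.90 = $1,416.00
Jul 7, 198 sold [FIFO — oldest first]: 33 @ $5.90 + 165 @ $4.85 = $994.95
Jul 11, 285 sold [FIFO — oldest first]: 93 @ $4.85 + 192 @ $3.65 = $1,151.85
Total COGS = $1,416.00 + $994.95 + $1,151.85 = $3,562.80
Ending inventory: 91 @ $3.65 + 246 @ $3.65 = $1,230.05
Check: goods available $4,792.85 = COGS $3,562.80 + ending $1,230.05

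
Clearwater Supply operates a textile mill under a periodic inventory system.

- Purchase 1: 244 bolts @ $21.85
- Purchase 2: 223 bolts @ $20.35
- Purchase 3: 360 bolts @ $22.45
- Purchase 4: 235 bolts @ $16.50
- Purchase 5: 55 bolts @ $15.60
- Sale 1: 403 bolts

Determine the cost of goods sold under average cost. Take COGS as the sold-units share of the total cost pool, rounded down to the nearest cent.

Sale 1, sell 403: 403/1117 × $22,686.95 → $8,185.17
Ending inventory (cost pool remaining) = $14,501.78
Check: goods available $22,686.95 = COGS $8,185.17 + ending $14,501.78

COGS = $8,185.17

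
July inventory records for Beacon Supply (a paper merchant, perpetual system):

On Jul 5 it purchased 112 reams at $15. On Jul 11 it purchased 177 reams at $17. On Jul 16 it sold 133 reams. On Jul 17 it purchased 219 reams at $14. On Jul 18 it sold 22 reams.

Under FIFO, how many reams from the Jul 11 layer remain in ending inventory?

134

Jul 16, 133 sold [FIFO — oldest first]: 112 @ $15 + 21 @ $17 = $2,037
Jul 18, 22 sold [FIFO — oldest first]: 22 @ $17 = $374
Total COGS = $2,037 + $374 = $2,411
Ending inventory: 134 @ $17 + 219 @ $14 = $5,344
Check: goods available $7,755 = COGS $2,411 + ending $5,344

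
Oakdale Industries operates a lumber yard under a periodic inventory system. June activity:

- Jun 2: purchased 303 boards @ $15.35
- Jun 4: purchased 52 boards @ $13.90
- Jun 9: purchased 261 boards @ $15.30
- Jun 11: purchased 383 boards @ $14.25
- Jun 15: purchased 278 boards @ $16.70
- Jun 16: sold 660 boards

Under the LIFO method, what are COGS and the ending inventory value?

COGS = $10,086.10; ending inventory = $9,381.40

Jun 16, 660 sold [LIFO — newest first]: 278 @ $16.70 + 382 @ $14.25 = $10,086.10
Ending inventory: 303 @ $15.35 + 52 @ $13.90 + 261 @ $15.30 + 1 @ $14.25 = $9,381.40
Check: goods available $19,467.50 = COGS $10,086.10 + ending $9,381.40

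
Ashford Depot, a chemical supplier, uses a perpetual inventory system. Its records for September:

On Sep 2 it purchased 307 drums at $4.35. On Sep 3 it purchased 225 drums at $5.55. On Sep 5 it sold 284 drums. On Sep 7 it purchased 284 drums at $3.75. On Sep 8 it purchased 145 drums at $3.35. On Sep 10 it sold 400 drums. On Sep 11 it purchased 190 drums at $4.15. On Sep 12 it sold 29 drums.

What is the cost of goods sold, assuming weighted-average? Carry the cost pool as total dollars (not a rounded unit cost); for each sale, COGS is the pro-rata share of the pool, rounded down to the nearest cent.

After Sep 2: 307 on hand, pool $1,335.45 (≈ $4.3500 each)
After Sep 3: 532 on hand, pool $2,584.20 (≈ $4.8575 each)
Sep 5, sell 284: 284/532 × $2,584.20 → $1,379.53
After Sep 7: 532 on hand, pool $2,269.67 (≈ $4.2663 each)
After Sep 8: 677 on hand, pool $2,755.42 (≈ $4.0700 each)
Sep 10, sell 400: 400/677 × $2,755.42 → $1,628.01
After Sep 11: 467 on hand, pool $1,915.91 (≈ $4.1026 each)
Sep 12, sell 29: 29/467 × $1,915.91 → $118.97
Total COGS = $1,379.53 + $1,628.01 + $118.97 = $3,126.51
Ending inventory (cost pool remaining) = $1,796.94
Check: goods available $4,923.45 = COGS $3,126.51 + ending $1,796.94

COGS = $3,126.51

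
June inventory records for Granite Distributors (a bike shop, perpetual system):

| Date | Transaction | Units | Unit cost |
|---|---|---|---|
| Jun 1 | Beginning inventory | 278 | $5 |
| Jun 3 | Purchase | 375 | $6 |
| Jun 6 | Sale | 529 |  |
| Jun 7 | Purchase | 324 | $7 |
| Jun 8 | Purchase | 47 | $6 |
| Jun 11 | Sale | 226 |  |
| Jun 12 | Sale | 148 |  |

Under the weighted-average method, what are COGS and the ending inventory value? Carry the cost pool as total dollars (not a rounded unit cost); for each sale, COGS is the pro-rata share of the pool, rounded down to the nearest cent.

COGS = $5,397.70; ending inventory = $792.30

After Jun 1: 278 on hand, pool $1,390.00 (≈ $5.0000 each)
After Jun 3: 653 on hand, pool $3,640.00 (≈ $5.5743 each)
Jun 6, sell 529: 529/653 × $3,640.00 → $2,948.79
After Jun 7: 448 on hand, pool $2,959.21 (≈ $6.6054 each)
After Jun 8: 495 on hand, pool $3,241.21 (≈ $6.5479 each)
Jun 11, sell 226: 226/495 × $3,241.21 → $1,479.82
Jun 12, sell 148: 148/269 × $1,761.39 → $969.09
Total COGS = $2,948.79 + $1,479.82 + $969.09 = $5,397.70
Ending inventory (cost pool remaining) = $792.30
Check: goods available $6,190.00 = COGS $5,397.70 + ending $792.30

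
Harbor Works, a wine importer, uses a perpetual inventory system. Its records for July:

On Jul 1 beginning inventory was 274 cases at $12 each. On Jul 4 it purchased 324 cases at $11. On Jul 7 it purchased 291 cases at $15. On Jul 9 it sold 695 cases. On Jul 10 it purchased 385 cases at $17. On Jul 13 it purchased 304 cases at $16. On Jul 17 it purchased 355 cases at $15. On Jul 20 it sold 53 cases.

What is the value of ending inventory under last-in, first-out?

Jul 9, 695 sold [LIFO — newest first]: 291 @ $15 + 324 @ $11 + 80 @ $12 = $8,889
Jul 20, 53 sold [LIFO — newest first]: 53 @ $15 = $795
Total COGS = $8,889 + $795 = $9,684
Ending inventory: 194 @ $12 + 385 @ $17 + 304 @ $16 + 302 @ $15 = $18,267

Ending inventory = $18,267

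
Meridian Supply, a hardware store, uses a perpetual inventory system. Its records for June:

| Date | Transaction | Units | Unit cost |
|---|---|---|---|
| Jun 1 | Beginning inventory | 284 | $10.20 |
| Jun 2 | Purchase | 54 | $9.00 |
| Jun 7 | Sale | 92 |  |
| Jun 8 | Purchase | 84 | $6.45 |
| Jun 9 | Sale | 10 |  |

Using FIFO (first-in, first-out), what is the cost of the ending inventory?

Jun 7, 92 sold [FIFO — oldest first]: 92 @ $10.20 = $938.40
Jun 9, 10 sold [FIFO — oldest first]: 10 @ $10.20 = $102.00
Total COGS = $938.40 + $102.00 = $1,040.40
Ending inventory: 182 @ $10.20 + 54 @ $9.00 + 84 @ $6.45 = $2,884.20

Ending inventory = $2,884.20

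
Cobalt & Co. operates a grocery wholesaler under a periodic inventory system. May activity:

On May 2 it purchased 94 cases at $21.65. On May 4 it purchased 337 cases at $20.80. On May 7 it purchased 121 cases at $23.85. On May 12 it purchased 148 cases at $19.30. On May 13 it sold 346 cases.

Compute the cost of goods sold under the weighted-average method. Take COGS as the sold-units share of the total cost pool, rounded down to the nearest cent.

May 13, sell 346: 346/700 × $14,786.95 → $7,308.97
Ending inventory (cost pool remaining) = $7,477.98

COGS = $7,308.97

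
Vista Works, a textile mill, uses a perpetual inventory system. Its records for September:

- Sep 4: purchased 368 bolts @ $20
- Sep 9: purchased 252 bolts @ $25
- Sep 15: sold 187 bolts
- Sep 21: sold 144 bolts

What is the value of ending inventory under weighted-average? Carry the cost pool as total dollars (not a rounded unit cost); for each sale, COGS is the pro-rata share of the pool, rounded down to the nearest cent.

After Sep 4: 368 on hand, pool $7,360.00 (≈ $20.0000 each)
After Sep 9: 620 on hand, pool $13,660.00 (≈ $22.0323 each)
Sep 15, sell 187: 187/620 × $13,660.00 → $4,120.03
Sep 21, sell 144: 144/433 × $9,539.97 → $3,172.64
Total COGS = $4,120.03 + $3,172.64 = $7,292.67
Ending inventory (cost pool remaining) = $6,367.33

Ending inventory = $6,367.33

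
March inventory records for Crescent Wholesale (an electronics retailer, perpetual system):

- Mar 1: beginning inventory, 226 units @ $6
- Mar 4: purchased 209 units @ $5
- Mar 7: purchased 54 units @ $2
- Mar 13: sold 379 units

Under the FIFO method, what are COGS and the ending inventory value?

COGS = $2,121; ending inventory = $388

Mar 13, 379 sold [FIFO — oldest first]: 226 @ $6 + 153 @ $5 = $2,121
Ending inventory: 56 @ $5 + 54 @ $2 = $388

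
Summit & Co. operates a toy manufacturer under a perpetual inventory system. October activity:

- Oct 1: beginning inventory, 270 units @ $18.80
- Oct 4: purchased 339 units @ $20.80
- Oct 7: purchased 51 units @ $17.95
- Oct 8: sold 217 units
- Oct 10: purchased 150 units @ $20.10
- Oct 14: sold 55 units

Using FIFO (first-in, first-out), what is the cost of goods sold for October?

COGS = $5,117.60

Oct 8, 217 sold [FIFO — oldest first]: 217 @ $18.80 = $4,079.60
Oct 14, 55 sold [FIFO — oldest first]: 53 @ $18.80 + 2 @ $20.80 = $1,038.00
Total COGS = $4,079.60 + $1,038.00 = $5,117.60
Ending inventory: 337 @ $20.80 + 51 @ $17.95 + 150 @ $20.10 = $10,940.05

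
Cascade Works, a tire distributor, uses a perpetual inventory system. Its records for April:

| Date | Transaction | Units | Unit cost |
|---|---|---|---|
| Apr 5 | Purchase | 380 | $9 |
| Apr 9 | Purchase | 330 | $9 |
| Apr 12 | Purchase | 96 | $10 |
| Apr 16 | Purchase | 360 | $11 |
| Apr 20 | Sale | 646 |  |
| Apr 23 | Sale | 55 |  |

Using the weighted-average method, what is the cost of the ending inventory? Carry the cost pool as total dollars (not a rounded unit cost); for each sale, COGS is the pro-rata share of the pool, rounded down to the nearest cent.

Ending inventory = $4,510.43

After Apr 5: 380 on hand, pool $3,420.00 (≈ $9.0000 each)
After Apr 9: 710 on hand, pool $6,390.00 (≈ $9.0000 each)
After Apr 12: 806 on hand, pool $7,350.00 (≈ $9.1191 each)
After Apr 16: 1166 on hand, pool $11,310.00 (≈ $9.6998 each)
Apr 20, sell 646: 646/1166 × $11,310.00 → $6,266.08
Apr 23, sell 55: 55/520 × $5,043.92 → $533.49
Total COGS = $6,266.08 + $533.49 = $6,799.57
Ending inventory (cost pool remaining) = $4,510.43
Check: goods available $11,310.00 = COGS $6,799.57 + ending $4,510.43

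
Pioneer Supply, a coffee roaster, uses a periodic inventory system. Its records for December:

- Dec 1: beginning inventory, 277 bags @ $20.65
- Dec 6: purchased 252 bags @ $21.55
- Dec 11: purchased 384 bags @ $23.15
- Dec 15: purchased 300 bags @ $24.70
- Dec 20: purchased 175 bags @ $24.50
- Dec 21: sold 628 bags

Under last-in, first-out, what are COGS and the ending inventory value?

COGS = $15,239.45; ending inventory = $16,498.30

Dec 21, 628 sold [LIFO — newest first]: 175 @ $24.50 + 300 @ $24.70 + 153 @ $23.15 = $15,239.45
Ending inventory: 277 @ $20.65 + 252 @ $21.55 + 231 @ $23.15 = $16,498.30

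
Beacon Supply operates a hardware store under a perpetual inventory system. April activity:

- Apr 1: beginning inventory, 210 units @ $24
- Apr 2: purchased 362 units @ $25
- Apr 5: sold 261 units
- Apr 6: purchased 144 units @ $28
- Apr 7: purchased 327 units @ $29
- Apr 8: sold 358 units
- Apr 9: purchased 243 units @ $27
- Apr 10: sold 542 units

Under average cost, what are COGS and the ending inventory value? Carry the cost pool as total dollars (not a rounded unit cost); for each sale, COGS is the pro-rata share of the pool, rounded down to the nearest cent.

After Apr 1: 210 on hand, pool $5,040.00 (≈ $24.0000 each)
After Apr 2: 572 on hand, pool $14,090.00 (≈ $24.6329 each)
Apr 5, sell 261: 261/572 × $14,090.00 → $6,429.17
After Apr 6: 455 on hand, pool $11,692.83 (≈ $25.6985 each)
After Apr 7: 782 on hand, pool $21,175.83 (≈ $27.0791 each)
Apr 8, sell 358: 358/782 × $21,175.83 → $9,694.30
After Apr 9: 667 on hand, pool $18,042.53 (≈ $27.0503 each)
Apr 10, sell 542: 542/667 × $18,042.53 → $14,661.24
Total COGS = $6,429.17 + $9,694.30 + $14,661.24 = $30,784.71
Ending inventory (cost pool remaining) = $3,381.29

COGS = $30,784.71; ending inventory = $3,381.29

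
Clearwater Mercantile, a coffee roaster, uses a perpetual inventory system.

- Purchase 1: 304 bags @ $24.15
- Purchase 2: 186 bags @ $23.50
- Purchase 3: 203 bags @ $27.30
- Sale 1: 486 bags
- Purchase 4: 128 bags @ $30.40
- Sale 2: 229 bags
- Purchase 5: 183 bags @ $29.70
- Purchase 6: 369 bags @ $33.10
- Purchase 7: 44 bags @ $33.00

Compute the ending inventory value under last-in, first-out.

Sale 1 (486) [LIFO — newest first]: 203 @ $27.30 + 186 @ $23.50 + 97 @ $24.15 = $12,255.45
Sale 2 (229) [LIFO — newest first]: 128 @ $30.40 + 101 @ $24.15 = $6,330.35
Total COGS = $12,255.45 + $6,330.35 = $18,585.80
Ending inventory: 106 @ $24.15 + 183 @ $29.70 + 369 @ $33.10 + 44 @ $33.00 = $21,660.90

Ending inventory = $21,660.90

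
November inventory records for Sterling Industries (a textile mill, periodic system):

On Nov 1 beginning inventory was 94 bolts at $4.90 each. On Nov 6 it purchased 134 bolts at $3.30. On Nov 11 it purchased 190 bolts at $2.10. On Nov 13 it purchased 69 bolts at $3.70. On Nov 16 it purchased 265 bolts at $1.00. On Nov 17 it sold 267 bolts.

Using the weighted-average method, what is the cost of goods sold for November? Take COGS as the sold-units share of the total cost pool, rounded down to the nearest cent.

COGS = $646.94

Nov 17, sell 267: 267/752 × $1,822.10 → $646.94
Ending inventory (cost pool remaining) = $1,175.16
Check: goods available $1,822.10 = COGS $646.94 + ending $1,175.16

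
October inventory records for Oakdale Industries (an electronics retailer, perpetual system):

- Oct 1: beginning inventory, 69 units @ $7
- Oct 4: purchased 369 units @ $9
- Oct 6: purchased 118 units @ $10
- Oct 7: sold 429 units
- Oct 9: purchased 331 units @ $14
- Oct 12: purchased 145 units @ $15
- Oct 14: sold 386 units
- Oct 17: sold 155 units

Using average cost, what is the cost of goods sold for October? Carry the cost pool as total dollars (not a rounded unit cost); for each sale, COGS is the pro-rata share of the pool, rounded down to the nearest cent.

After Oct 1: 69 on hand, pool $483.00 (≈ $7.0000 each)
After Oct 4: 438 on hand, pool $3,804.00 (≈ $8.6849 each)
After Oct 6: 556 on hand, pool $4,984.00 (≈ $8.9640 each)
Oct 7, sell 429: 429/556 × $4,984.00 → $3,845.56
After Oct 9: 458 on hand, pool $5,772.44 (≈ $12.6036 each)
After Oct 12: 603 on hand, pool $7,947.44 (≈ $13.1798 each)
Oct 14, sell 386: 386/603 × $7,947.44 → $5,087.41
Oct 17, sell 155: 155/217 × $2,860.03 → $2,042.87
Total COGS = $3,845.56 + $5,087.41 + $2,042.87 = $10,975.84
Ending inventory (cost pool remaining) = $817.16

COGS = $10,975.84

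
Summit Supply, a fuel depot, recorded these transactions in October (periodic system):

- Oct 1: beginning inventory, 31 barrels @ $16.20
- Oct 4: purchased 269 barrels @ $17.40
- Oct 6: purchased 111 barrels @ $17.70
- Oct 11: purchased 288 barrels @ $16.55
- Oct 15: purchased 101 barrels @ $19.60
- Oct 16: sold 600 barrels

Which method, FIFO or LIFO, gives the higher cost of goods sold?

LIFO

FIFO COGS: 31 @ $16.20 + 269 @ $17.40 + 111 @ $17.70 + 189 @ $16.55 = $10,275.45
LIFO COGS: 101 @ $19.60 + 288 @ $16.55 + 111 @ $17.70 + 100 @ $17.40 = $10,450.70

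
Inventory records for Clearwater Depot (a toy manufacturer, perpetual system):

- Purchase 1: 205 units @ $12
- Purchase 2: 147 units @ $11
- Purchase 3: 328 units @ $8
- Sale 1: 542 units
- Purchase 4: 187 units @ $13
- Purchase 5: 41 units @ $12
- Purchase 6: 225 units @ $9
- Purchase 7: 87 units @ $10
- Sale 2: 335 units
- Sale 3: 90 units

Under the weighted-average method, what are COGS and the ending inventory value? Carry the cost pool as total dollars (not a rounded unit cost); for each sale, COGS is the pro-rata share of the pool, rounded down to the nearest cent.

After Purchase 1: 205 on hand, pool $2,460.00 (≈ $12.0000 each)
After Purchase 2: 352 on hand, pool $4,077.00 (≈ $11.5824 each)
After Purchase 3: 680 on hand, pool $6,701.00 (≈ $9.8544 each)
Sale 1, sell 542: 542/680 × $6,701.00 → $5,341.09
After Purchase 4: 325 on hand, pool $3,790.91 (≈ $11.6643 each)
After Purchase 5: 366 on hand, pool $4,282.91 (≈ $11.7019 each)
After Purchase 6: 591 on hand, pool $6,307.91 (≈ $10.6733 each)
After Purchase 7: 678 on hand, pool $7,177.91 (≈ $10.5869 each)
Sale 2, sell 335: 335/678 × $7,177.91 → $3,546.60
Sale 3, sell 90: 90/343 × $3,631.31 → $952.82
Total COGS = $5,341.09 + $3,546.60 + $952.82 = $9,840.51
Ending inventory (cost pool remaining) = $2,678.49
Check: goods available $12,519.00 = COGS $9,840.51 + ending $2,678.49

COGS = $9,840.51; ending inventory = $2,678.49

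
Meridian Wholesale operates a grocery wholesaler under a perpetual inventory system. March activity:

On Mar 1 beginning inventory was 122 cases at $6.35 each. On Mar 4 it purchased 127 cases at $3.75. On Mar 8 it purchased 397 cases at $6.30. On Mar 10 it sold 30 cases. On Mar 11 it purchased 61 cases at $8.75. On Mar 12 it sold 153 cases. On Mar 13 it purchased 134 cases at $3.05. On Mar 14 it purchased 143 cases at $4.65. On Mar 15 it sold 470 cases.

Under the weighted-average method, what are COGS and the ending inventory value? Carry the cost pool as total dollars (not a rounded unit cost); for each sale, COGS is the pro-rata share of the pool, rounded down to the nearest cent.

COGS = $3,600.72; ending inventory = $1,758.73

After Mar 1: 122 on hand, pool $774.70 (≈ $6.3500 each)
After Mar 4: 249 on hand, pool $1,250.95 (≈ $5.0239 each)
After Mar 8: 646 on hand, pool $3,752.05 (≈ $5.8081 each)
Mar 10, sell 30: 30/646 × $3,752.05 → $174.24
After Mar 11: 677 on hand, pool $4,111.56 (≈ $6.0732 each)
Mar 12, sell 153: 153/677 × $4,111.56 → $929.20
After Mar 13: 658 on hand, pool $3,591.06 (≈ $5.4575 each)
After Mar 14: 801 on hand, pool $4,256.01 (≈ $5.3134 each)
Mar 15, sell 470: 470/801 × $4,256.01 → $2,497.28
Total COGS = $174.24 + $929.20 + $2,497.28 = $3,600.72
Ending inventory (cost pool remaining) = $1,758.73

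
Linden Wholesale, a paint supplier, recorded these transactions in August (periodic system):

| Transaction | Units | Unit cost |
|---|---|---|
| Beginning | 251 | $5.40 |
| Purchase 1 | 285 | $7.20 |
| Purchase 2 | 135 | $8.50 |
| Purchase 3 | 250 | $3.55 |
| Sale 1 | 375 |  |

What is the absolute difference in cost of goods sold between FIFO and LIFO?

$298.20

FIFO COGS: 251 @ $5.40 + 124 @ $7.20 = $2,248.20
LIFO COGS: 250 @ $3.55 + 125 @ $8.50 = $1,950.00
Difference = |$2,248.20 − $1,950.00| = $298.20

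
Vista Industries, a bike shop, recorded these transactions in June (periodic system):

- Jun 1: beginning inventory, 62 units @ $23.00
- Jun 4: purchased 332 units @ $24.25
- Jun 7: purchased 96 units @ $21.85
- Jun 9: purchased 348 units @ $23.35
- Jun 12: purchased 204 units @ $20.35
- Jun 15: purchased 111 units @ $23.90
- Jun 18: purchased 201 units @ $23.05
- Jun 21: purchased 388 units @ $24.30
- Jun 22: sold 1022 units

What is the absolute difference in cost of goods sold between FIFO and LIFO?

FIFO COGS: 62 @ $23.00 + 332 @ $24.25 + 96 @ $21.85 + 348 @ $23.35 + 184 @ $20.35 = $23,444.80
LIFO COGS: 388 @ $24.30 + 201 @ $23.05 + 111 @ $23.90 + 204 @ $20.35 + 118 @ $23.35 = $23,621.05
Difference = |$23,444.80 − $23,621.05| = $176.25

$176.25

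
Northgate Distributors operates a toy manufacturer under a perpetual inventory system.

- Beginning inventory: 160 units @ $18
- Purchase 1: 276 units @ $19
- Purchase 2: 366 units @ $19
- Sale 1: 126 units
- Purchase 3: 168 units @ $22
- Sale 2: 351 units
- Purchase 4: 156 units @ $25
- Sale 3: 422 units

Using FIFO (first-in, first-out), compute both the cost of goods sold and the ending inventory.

Sale 1 (126) [FIFO — oldest first]: 126 @ $18 = $2,268
Sale 2 (351) [FIFO — oldest first]: 34 @ $18 + 276 @ $19 + 41 @ $19 = $6,635
Sale 3 (422) [FIFO — oldest first]: 325 @ $19 + 97 @ $22 = $8,309
Total COGS = $2,268 + $6,635 + $8,309 = $17,212
Ending inventory: 71 @ $22 + 156 @ $25 = $5,462

COGS = $17,212; ending inventory = $5,462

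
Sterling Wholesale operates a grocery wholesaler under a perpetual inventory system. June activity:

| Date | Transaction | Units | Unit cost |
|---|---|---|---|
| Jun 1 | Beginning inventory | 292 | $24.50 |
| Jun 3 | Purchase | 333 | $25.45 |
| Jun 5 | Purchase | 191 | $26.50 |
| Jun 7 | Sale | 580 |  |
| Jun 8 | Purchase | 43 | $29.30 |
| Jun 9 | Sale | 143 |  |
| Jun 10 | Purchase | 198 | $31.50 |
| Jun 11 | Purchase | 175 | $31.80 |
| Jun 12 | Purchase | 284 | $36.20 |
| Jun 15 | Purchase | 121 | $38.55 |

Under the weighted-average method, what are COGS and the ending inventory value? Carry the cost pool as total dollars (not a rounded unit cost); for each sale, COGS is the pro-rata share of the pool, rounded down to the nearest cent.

After Jun 1: 292 on hand, pool $7,154.00 (≈ $24.5000 each)
After Jun 3: 625 on hand, pool $15,628.85 (≈ $25.0062 each)
After Jun 5: 816 on hand, pool $20,690.35 (≈ $25.3558 each)
Jun 7, sell 580: 580/816 × $20,690.35 → $14,706.37
After Jun 8: 279 on hand, pool $7,243.88 (≈ $25.9637 each)
Jun 9, sell 143: 143/279 × $7,243.88 → $3,712.81
After Jun 10: 334 on hand, pool $9,768.07 (≈ $29.2457 each)
After Jun 11: 509 on hand, pool $15,333.07 (≈ $30.1239 each)
After Jun 12: 793 on hand, pool $25,613.87 (≈ $32.3000 each)
After Jun 15: 914 on hand, pool $30,278.42 (≈ $33.1274 each)
Total COGS = $14,706.37 + $3,712.81 = $18,419.18
Ending inventory (cost pool remaining) = $30,278.42

COGS = $18,419.18; ending inventory = $30,278.42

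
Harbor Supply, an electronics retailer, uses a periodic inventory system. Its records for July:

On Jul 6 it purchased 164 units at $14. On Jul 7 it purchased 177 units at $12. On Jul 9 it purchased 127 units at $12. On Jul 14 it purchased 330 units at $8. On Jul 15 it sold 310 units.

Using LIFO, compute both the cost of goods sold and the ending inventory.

Jul 15, 310 sold [LIFO — newest first]: 310 @ $8 = $2,480
Ending inventory: 164 @ $14 + 177 @ $12 + 127 @ $12 + 20 @ $8 = $6,104
Check: goods available $8,584 = COGS $2,480 + ending $6,104

COGS = $2,480; ending inventory = $6,104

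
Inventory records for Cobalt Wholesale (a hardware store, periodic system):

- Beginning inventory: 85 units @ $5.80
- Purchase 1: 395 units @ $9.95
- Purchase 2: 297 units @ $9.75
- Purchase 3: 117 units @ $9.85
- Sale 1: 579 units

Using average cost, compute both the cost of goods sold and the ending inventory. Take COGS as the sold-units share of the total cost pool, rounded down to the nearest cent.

COGS = $5,486.54; ending inventory = $2,984.91

Sale 1, sell 579: 579/894 × $8,471.45 → $5,486.54
Ending inventory (cost pool remaining) = $2,984.91
Check: goods available $8,471.45 = COGS $5,486.54 + ending $2,984.91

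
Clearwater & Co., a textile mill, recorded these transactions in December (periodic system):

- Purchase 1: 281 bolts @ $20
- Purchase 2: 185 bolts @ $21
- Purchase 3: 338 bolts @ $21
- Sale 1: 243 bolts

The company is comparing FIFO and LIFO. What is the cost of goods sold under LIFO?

FIFO COGS: 243 @ $20 = $4,860
LIFO COGS: 243 @ $21 = $5,103

COGS = $5,103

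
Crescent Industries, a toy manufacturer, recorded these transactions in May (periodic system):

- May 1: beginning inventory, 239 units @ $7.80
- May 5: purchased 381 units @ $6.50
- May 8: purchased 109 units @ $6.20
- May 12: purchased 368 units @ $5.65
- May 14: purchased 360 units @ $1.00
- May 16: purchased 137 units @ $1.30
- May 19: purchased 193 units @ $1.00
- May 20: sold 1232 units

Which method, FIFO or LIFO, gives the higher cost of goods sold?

FIFO COGS: 239 @ $7.80 + 381 @ $6.50 + 109 @ $6.20 + 368 @ $5.65 + 135 @ $1.00 = $7,230.70
LIFO COGS: 193 @ $1.00 + 137 @ $1.30 + 360 @ $1.00 + 368 @ $5.65 + 109 @ $6.20 + 65 @ $6.50 = $3,908.60

FIFO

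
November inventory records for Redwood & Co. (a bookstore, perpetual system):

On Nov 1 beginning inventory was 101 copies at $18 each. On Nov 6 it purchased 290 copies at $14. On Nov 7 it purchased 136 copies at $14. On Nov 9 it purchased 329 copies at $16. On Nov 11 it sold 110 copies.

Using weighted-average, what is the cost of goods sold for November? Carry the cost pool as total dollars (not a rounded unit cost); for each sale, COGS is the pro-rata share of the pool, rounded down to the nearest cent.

COGS = $1,676.47

After Nov 1: 101 on hand, pool $1,818.00 (≈ $18.0000 each)
After Nov 6: 391 on hand, pool $5,878.00 (≈ $15.0332 each)
After Nov 7: 527 on hand, pool $7,782.00 (≈ $14.7666 each)
After Nov 9: 856 on hand, pool $13,046.00 (≈ $15.2407 each)
Nov 11, sell 110: 110/856 × $13,046.00 → $1,676.47
Ending inventory (cost pool remaining) = $11,369.53
Check: goods available $13,046.00 = COGS $1,676.47 + ending $11,369.53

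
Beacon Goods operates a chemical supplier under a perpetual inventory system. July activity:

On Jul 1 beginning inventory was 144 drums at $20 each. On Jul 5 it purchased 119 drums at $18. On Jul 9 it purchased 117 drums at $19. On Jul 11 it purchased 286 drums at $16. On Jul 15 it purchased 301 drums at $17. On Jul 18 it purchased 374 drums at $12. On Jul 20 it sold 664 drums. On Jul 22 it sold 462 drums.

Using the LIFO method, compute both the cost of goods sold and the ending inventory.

COGS = $17,268; ending inventory = $4,158

Jul 20, 664 sold [LIFO — newest first]: 374 @ $12 + 290 @ $17 = $9,418
Jul 22, 462 sold [LIFO — newest first]: 11 @ $17 + 286 @ $16 + 117 @ $19 + 48 @ $18 = $7,850
Total COGS = $9,418 + $7,850 = $17,268
Ending inventory: 144 @ $20 + 71 @ $18 = $4,158
Check: goods available $21,426 = COGS $17,268 + ending $4,158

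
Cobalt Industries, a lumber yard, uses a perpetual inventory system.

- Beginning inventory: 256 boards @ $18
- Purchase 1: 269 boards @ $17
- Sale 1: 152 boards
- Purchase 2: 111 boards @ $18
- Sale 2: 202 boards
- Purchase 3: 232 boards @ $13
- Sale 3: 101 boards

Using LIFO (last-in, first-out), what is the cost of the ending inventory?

Ending inventory = $6,753

Sale 1 (152) [LIFO — newest first]: 152 @ $17 = $2,584
Sale 2 (202) [LIFO — newest first]: 111 @ $18 + 91 @ $17 = $3,545
Sale 3 (101) [LIFO — newest first]: 101 @ $13 = $1,313
Total COGS = $2,584 + $3,545 + $1,313 = $7,442
Ending inventory: 256 @ $18 + 26 @ $17 + 131 @ $13 = $6,753
Check: goods available $14,195 = COGS $7,442 + ending $6,753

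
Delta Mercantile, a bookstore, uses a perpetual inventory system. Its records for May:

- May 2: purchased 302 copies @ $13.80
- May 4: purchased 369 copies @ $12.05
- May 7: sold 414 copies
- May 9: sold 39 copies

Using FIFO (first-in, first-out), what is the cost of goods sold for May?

May 7, 414 sold [FIFO — oldest first]: 302 @ $13.80 + 112 @ $12.05 = $5,517.20
May 9, 39 sold [FIFO — oldest first]: 39 @ $12.05 = $469.95
Total COGS = $5,517.20 + $469.95 = $5,987.15
Ending inventory: 218 @ $12.05 = $2,626.90

COGS = $5,987.15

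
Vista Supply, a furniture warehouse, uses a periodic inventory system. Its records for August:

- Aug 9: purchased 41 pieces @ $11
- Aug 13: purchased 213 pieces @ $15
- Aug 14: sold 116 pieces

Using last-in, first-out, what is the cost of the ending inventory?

Aug 14, 116 sold [LIFO — newest first]: 116 @ $15 = $1,740
Ending inventory: 41 @ $11 + 97 @ $15 = $1,906
Check: goods available $3,646 = COGS $1,740 + ending $1,906

Ending inventory = $1,906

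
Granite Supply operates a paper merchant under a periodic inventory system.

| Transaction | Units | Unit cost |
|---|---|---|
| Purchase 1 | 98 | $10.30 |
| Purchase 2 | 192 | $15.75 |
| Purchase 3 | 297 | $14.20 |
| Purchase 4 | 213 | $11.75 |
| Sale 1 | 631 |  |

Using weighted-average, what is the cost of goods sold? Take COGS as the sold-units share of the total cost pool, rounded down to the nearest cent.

COGS = $8,481.86

Sale 1, sell 631: 631/800 × $10,753.55 → $8,481.86
Ending inventory (cost pool remaining) = $2,271.69
Check: goods available $10,753.55 = COGS $8,481.86 + ending $2,271.69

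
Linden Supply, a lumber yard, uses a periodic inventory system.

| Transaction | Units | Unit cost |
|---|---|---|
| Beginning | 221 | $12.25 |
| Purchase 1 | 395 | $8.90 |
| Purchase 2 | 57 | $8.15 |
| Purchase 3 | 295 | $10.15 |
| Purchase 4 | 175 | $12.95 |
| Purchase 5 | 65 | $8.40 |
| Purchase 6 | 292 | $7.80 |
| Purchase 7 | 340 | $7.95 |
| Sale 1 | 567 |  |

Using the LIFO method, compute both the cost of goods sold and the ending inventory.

COGS = $4,473.60; ending inventory = $13,000.80

Sale 1 (567) [LIFO — newest first]: 340 @ $7.95 + 227 @ $7.80 = $4,473.60
Ending inventory: 221 @ $12.25 + 395 @ $8.90 + 57 @ $8.15 + 295 @ $10.15 + 175 @ $12.95 + 65 @ $8.40 + 65 @ $7.80 = $13,000.80
Check: goods available $17,474.40 = COGS $4,473.60 + ending $13,000.80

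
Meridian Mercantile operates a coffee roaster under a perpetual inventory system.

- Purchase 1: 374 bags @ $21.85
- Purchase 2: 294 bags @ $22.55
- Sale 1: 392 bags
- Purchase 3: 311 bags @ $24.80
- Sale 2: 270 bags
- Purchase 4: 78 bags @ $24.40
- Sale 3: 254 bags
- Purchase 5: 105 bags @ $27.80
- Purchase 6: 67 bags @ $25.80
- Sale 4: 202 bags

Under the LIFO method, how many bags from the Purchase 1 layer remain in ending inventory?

Sale 1 (392) [LIFO — newest first]: 294 @ $22.55 + 98 @ $21.85 = $8,771.00
Sale 2 (270) [LIFO — newest first]: 270 @ $24.80 = $6,696.00
Sale 3 (254) [LIFO — newest first]: 78 @ $24.40 + 41 @ $24.80 + 135 @ $21.85 = $5,869.75
Sale 4 (202) [LIFO — newest first]: 67 @ $25.80 + 105 @ $27.80 + 30 @ $21.85 = $5,303.10
Total COGS = $8,771.00 + $6,696.00 + $5,869.75 + $5,303.10 = $26,639.85
Ending inventory: 111 @ $21.85 = $2,425.35

111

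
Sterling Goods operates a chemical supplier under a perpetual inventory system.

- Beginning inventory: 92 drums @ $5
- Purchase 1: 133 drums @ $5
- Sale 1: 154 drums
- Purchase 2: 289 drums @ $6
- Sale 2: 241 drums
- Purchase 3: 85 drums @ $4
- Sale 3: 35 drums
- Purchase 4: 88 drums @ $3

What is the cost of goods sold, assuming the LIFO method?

Sale 1 (154) [LIFO — newest first]: 133 @ $5 + 21 @ $5 = $770
Sale 2 (241) [LIFO — newest first]: 241 @ $6 = $1,446
Sale 3 (35) [LIFO — newest first]: 35 @ $4 = $140
Total COGS = $770 + $1,446 + $140 = $2,356
Ending inventory: 71 @ $5 + 48 @ $6 + 50 @ $4 + 88 @ $3 = $1,107
Check: goods available $3,463 = COGS $2,356 + ending $1,107

COGS = $2,356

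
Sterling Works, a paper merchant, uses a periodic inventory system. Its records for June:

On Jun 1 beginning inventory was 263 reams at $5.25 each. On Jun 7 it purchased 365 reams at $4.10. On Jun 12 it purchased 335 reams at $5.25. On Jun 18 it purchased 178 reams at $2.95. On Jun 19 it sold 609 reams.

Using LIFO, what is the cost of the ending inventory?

Jun 19, 609 sold [LIFO — newest first]: 178 @ $2.95 + 335 @ $5.25 + 96 @ $4.10 = $2,677.45
Ending inventory: 263 @ $5.25 + 269 @ $4.10 = $2,483.65

Ending inventory = $2,483.65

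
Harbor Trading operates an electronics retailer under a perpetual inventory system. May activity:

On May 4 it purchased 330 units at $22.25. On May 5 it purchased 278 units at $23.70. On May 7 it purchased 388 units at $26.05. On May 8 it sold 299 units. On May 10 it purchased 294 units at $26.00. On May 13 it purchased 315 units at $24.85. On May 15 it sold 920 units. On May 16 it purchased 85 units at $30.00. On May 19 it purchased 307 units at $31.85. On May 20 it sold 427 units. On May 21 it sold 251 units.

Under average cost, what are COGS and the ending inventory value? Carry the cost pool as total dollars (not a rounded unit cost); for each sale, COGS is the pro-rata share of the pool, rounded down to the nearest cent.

After May 4: 330 on hand, pool $7,342.50 (≈ $22.2500 each)
After May 5: 608 on hand, pool $13,931.10 (≈ $22.9130 each)
After May 7: 996 on hand, pool $24,038.50 (≈ $24.1350 each)
May 8, sell 299: 299/996 × $24,038.50 → $7,216.37
After May 10: 991 on hand, pool $24,466.13 (≈ $24.6883 each)
After May 13: 1306 on hand, pool $32,293.88 (≈ $24.7273 each)
May 15, sell 920: 920/1306 × $32,293.88 → $22,749.13
After May 16: 471 on hand, pool $12,094.75 (≈ $25.6789 each)
After May 19: 778 on hand, pool $21,872.70 (≈ $28.1140 each)
May 20, sell 427: 427/778 × $21,872.70 → $12,004.68
May 21, sell 251: 251/351 × $9,868.02 → $7,056.61
Total COGS = $7,216.37 + $22,749.13 + $12,004.68 + $7,056.61 = $49,026.79
Ending inventory (cost pool remaining) = $2,811.41

COGS = $49,026.79; ending inventory = $2,811.41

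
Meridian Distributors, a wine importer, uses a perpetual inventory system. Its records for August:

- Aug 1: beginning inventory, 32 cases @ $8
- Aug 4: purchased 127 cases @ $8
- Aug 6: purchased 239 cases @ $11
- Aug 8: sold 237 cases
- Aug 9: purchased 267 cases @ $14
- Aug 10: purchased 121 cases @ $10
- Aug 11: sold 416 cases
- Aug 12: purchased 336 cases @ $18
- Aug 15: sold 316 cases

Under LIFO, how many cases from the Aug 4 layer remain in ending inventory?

101

Aug 8, 237 sold [LIFO — newest first]: 237 @ $11 = $2,607
Aug 11, 416 sold [LIFO — newest first]: 121 @ $10 + 267 @ $14 + 2 @ $11 + 26 @ $8 = $5,178
Aug 15, 316 sold [LIFO — newest first]: 316 @ $18 = $5,688
Total COGS = $2,607 + $5,178 + $5,688 = $13,473
Ending inventory: 32 @ $8 + 101 @ $8 + 20 @ $18 = $1,424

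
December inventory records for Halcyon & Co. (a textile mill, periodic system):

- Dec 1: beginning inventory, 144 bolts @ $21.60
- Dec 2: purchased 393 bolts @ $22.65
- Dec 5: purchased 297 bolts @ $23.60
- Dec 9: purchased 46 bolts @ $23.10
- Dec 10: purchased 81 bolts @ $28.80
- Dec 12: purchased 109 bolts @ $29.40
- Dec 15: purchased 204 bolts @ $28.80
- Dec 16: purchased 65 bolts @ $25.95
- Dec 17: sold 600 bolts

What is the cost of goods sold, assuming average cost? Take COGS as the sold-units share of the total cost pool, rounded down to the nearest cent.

COGS = $14,869.15

Dec 17, sell 600: 600/1339 × $33,183.00 → $14,869.15
Ending inventory (cost pool remaining) = $18,313.85
Check: goods available $33,183.00 = COGS $14,869.15 + ending $18,313.85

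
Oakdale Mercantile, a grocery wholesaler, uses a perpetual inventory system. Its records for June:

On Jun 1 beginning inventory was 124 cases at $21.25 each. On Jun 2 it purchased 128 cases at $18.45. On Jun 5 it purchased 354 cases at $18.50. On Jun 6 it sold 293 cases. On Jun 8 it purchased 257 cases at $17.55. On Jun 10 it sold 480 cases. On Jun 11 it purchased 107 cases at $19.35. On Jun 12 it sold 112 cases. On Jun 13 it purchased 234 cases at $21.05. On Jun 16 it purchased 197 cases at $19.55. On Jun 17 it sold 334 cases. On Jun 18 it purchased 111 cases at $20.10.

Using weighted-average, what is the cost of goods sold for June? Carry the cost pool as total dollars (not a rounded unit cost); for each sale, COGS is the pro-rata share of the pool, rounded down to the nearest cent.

COGS = $23,240.89

After Jun 1: 124 on hand, pool $2,635.00 (≈ $21.2500 each)
After Jun 2: 252 on hand, pool $4,996.60 (≈ $19.8278 each)
After Jun 5: 606 on hand, pool $11,545.60 (≈ $19.0521 each)
Jun 6, sell 293: 293/606 × $11,545.60 → $5,582.27
After Jun 8: 570 on hand, pool $10,473.68 (≈ $18.3749 each)
Jun 10, sell 480: 480/570 × $10,473.68 → $8,819.94
After Jun 11: 197 on hand, pool $3,724.19 (≈ $18.9045 each)
Jun 12, sell 112: 112/197 × $3,724.19 → $2,117.30
After Jun 13: 319 on hand, pool $6,532.59 (≈ $20.4783 each)
After Jun 16: 516 on hand, pool $10,383.94 (≈ $20.1239 each)
Jun 17, sell 334: 334/516 × $10,383.94 → $6,721.38
After Jun 18: 293 on hand, pool $5,893.66 (≈ $20.1149 each)
Total COGS = $5,582.27 + $8,819.94 + $2,117.30 + $6,721.38 = $23,240.89
Ending inventory (cost pool remaining) = $5,893.66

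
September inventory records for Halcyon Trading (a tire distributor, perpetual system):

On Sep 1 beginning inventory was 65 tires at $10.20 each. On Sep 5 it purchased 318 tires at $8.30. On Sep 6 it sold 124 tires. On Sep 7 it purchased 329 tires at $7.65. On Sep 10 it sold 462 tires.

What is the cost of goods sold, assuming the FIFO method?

Sep 6, 124 sold [FIFO — oldest first]: 65 @ $10.20 + 59 @ $8.30 = $1,152.70
Sep 10, 462 sold [FIFO — oldest first]: 259 @ $8.30 + 203 @ $7.65 = $3,702.65
Total COGS = $1,152.70 + $3,702.65 = $4,855.35
Ending inventory: 126 @ $7.65 = $963.90

COGS = $4,855.35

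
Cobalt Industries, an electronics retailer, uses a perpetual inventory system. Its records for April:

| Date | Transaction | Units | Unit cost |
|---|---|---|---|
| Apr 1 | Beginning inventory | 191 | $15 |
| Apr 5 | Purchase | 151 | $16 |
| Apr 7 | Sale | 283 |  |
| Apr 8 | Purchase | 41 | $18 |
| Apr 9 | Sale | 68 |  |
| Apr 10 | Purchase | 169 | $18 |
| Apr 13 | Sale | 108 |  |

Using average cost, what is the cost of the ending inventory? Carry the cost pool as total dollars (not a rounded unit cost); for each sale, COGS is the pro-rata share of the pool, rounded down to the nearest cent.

Ending inventory = $1,651.66

After Apr 1: 191 on hand, pool $2,865.00 (≈ $15.0000 each)
After Apr 5: 342 on hand, pool $5,281.00 (≈ $15.4415 each)
Apr 7, sell 283: 283/342 × $5,281.00 → $4,369.95
After Apr 8: 100 on hand, pool $1,649.05 (≈ $16.4905 each)
Apr 9, sell 68: 68/100 × $1,649.05 → $1,121.35
After Apr 10: 201 on hand, pool $3,569.70 (≈ $17.7597 each)
Apr 13, sell 108: 108/201 × $3,569.70 → $1,918.04
Total COGS = $4,369.95 + $1,121.35 + $1,918.04 = $7,409.34
Ending inventory (cost pool remaining) = $1,651.66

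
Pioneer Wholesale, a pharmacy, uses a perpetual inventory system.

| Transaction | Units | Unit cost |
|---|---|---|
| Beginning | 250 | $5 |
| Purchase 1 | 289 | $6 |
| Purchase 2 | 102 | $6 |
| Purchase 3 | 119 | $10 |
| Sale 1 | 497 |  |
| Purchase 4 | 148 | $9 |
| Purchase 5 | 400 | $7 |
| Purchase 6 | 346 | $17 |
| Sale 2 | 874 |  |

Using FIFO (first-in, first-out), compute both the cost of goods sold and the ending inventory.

Sale 1 (497) [FIFO — oldest first]: 250 @ $5 + 247 @ $6 = $2,732
Sale 2 (874) [FIFO — oldest first]: 42 @ $6 + 102 @ $6 + 119 @ $10 + 148 @ $9 + 400 @ $7 + 63 @ $17 = $7,257
Total COGS = $2,732 + $7,257 = $9,989
Ending inventory: 283 @ $17 = $4,811

COGS = $9,989; ending inventory = $4,811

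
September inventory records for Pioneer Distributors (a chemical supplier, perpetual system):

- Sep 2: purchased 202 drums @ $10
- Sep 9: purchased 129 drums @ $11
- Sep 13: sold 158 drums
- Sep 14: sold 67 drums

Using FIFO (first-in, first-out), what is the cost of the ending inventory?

Sep 13, 158 sold [FIFO — oldest first]: 158 @ $10 = $1,580
Sep 14, 67 sold [FIFO — oldest first]: 44 @ $10 + 23 @ $11 = $693
Total COGS = $1,580 + $693 = $2,273
Ending inventory: 106 @ $11 = $1,166

Ending inventory = $1,166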